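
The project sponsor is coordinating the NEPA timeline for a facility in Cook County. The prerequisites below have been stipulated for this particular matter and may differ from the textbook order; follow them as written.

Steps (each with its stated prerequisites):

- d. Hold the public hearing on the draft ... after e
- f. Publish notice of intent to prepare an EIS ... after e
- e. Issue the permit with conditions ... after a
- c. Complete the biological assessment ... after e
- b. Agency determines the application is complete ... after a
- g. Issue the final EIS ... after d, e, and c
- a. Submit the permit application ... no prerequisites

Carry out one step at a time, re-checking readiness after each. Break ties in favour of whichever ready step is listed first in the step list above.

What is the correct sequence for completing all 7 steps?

a, e, d, f, c, b, g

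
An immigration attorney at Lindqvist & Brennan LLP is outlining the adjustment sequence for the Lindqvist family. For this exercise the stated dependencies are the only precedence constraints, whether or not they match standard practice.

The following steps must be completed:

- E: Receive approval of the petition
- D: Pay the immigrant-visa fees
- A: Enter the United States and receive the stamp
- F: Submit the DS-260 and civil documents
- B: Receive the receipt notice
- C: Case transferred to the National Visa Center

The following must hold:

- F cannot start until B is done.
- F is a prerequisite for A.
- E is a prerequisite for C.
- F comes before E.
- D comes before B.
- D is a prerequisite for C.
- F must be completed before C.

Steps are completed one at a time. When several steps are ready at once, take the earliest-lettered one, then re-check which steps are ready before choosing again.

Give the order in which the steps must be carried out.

D, B, F, A, E, C

D is the only step with nothing outstanding, so it goes first.
B needed D, now all done → B.
That leaves F as the only ready step → F.
Now A and E have their prerequisites met. A has the earlier label, so A next.
That leaves E as the only ready step → E.
C needed D, E and F, now all done → C.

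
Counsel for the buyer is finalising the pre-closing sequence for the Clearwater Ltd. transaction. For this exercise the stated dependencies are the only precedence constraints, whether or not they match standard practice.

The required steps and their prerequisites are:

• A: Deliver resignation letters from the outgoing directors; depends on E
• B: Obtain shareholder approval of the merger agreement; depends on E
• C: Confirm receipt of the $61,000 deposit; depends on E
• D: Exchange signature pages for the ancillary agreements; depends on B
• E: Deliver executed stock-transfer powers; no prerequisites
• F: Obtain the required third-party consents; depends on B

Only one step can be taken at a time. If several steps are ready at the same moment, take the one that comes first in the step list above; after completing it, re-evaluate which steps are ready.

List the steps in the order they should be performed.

Only E has no prerequisites, so it is first.
Now A, B and C have their prerequisites met. A is listed earlier, so A next.
Ready: B and C. B is listed earlier → B.
C, D and F are all available; C is listed earlier → C.
Now D and F have their prerequisites met. D is listed earlier, so D next.
Next only F has its prerequisites met → F.

E A B C D F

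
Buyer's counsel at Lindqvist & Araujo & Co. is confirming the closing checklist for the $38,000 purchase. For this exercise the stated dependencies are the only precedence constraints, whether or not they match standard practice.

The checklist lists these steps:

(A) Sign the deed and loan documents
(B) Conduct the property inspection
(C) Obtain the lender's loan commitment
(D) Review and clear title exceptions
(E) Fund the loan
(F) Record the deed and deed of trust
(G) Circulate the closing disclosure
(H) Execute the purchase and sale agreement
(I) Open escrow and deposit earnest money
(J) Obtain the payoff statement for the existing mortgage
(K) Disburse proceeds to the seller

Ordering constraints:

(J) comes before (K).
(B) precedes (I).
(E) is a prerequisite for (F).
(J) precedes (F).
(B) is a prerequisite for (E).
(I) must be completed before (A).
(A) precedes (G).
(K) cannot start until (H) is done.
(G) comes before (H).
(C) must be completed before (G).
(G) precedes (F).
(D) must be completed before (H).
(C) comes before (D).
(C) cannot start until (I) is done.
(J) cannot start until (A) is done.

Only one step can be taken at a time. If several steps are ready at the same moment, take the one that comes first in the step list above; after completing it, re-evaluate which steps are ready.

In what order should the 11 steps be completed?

(B), (E), (I), (A), (C), (D), (G), (H), (J), (F), (K)

Only (B) has no prerequisites, so it is first.
Now (E) and (I) have their prerequisites met. (E) is listed earlier, so (E) next.
(I) needed (B), now all done → (I).
(A) and (C) are both available; (A) is listed earlier → (A).
Ready: (C) and (J). (C) is listed earlier → (C).
(D) and (G) now also ready, so the ready set is {(D), (G), (J)}; (D) is listed earlier → (D).
Now (G) and (J) have their prerequisites met. (G) is listed earlier, so (G) next.
(H) now also ready, so the ready set is {(H), (J)}; (H) is listed earlier → (H).
(J) needed (A), now all done → (J).
Now (F) and (K) have their prerequisites met. (F) is listed earlier, so (F) next.
That leaves (K) as the only ready step → (K).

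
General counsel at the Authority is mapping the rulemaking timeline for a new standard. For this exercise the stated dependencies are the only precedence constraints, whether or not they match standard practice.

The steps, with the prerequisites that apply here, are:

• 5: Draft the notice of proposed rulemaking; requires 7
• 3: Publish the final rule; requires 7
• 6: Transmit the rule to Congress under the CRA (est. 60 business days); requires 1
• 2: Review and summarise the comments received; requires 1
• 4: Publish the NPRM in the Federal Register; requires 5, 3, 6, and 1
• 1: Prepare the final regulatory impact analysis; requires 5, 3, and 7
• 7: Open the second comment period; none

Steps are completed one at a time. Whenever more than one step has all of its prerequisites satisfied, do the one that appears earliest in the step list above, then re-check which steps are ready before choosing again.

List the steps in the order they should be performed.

Only 7 has no prerequisites, so it is first.
Now 5 and 3 have their prerequisites met. 5 is listed earlier, so 5 next.
That leaves 3 as the only ready step → 3.
1 needed 5, 3 and 7, now all done → 1.
Ready: 6 and 2. 6 is listed earlier → 6.
Now 2 and 4 have their prerequisites met. 2 is listed earlier, so 2 next.
Next only 4 has its prerequisites met → 4.

7 → 5 → 3 → 1 → 6 → 2 → 4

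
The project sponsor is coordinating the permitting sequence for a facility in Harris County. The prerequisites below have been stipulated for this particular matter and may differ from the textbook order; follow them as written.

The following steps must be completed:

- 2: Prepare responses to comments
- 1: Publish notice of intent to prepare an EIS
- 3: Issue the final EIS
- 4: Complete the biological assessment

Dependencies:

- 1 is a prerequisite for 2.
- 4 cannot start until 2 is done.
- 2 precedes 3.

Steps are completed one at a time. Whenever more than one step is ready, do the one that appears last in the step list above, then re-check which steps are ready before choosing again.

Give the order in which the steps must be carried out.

1 has no prerequisites → 1 first.
2 needed 1, now all done → 2.
Ready: 4 and 3. 4 is listed later → 4.
Next only 3 has its prerequisites met → 3.

1 2 4 3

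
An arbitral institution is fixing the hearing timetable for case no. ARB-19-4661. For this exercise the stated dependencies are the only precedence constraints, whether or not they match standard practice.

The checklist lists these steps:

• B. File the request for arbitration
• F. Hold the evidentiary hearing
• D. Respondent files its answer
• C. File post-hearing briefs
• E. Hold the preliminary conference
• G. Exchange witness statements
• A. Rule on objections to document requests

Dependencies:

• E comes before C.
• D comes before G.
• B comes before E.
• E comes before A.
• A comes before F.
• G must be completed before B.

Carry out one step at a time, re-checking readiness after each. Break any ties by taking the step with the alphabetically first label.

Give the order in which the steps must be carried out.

D, G, B, E, A, C, F

D has no prerequisites → D first.
G needed D, now all done → G.
B needed G, now all done → B.
E needed B, now all done → E.
A and C are both available; A has the earlier label → A.
F now also ready, so the ready set is {C, F}; C has the earlier label → C.
F needed A, now all done → F.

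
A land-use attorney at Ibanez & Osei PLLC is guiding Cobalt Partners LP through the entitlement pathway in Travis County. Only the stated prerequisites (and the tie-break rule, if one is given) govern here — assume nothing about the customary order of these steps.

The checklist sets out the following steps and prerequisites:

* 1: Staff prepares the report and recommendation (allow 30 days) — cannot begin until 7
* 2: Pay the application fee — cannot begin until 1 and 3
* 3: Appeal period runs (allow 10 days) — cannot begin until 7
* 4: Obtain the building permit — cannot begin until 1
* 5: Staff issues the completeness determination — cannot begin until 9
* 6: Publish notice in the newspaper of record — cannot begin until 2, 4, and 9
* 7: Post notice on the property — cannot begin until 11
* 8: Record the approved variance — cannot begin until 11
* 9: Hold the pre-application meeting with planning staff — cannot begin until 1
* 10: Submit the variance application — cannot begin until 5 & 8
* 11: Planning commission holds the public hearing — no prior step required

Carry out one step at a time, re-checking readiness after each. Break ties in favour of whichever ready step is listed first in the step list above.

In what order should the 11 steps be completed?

11 is the only step with nothing outstanding, so it goes first.
7 and 8 are both available; 7 is listed earlier → 7.
1, 3 and 8 are all available; 1 is listed earlier → 1.
Now 3, 4, 8 and 9 have their prerequisites met. 3 is listed earlier, so 3 next.
2 now also ready, so the ready set is {2, 4, 8, 9}; 2 is listed earlier → 2.
4, 8 and 9 are all available; 4 is listed earlier → 4.
Ready: 8 and 9. 8 is listed earlier → 8.
9 needed 1, now all done → 9.
5 and 6 are both available; 5 is listed earlier → 5.
10 now also ready, so the ready set is {6, 10}; 6 is listed earlier → 6.
10 is the only step now ready → 10.

11, 7, 1, 3, 2, 4, 8, 9, 5, 6, 10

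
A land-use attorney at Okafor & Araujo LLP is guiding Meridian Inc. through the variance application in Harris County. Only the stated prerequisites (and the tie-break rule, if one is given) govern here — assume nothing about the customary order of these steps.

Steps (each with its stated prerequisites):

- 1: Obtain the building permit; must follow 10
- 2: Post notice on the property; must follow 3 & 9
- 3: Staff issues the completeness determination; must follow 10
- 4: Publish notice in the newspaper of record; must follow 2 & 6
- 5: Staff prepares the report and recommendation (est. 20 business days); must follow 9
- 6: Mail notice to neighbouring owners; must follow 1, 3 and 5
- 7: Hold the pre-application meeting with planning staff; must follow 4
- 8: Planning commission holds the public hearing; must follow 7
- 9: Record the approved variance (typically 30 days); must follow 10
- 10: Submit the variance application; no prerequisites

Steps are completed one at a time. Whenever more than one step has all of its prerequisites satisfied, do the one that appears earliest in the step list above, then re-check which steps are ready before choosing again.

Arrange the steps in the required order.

10 is the only step with nothing outstanding, so it goes first.
1, 3 and 9 are all available; 1 is listed earlier → 1.
Now 3 and 9 have their prerequisites met. 3 is listed earlier, so 3 next.
That leaves 9 as the only ready step → 9.
2 and 5 are both available; 2 is listed earlier → 2.
Next only 5 has its prerequisites met → 5.
That leaves 6 as the only ready step → 6.
That leaves 4 as the only ready step → 4.
7 is the only step now ready → 7.
Next only 8 has its prerequisites met → 8.

10, 1, 3, 9, 2, 5, 6, 4, 7, 8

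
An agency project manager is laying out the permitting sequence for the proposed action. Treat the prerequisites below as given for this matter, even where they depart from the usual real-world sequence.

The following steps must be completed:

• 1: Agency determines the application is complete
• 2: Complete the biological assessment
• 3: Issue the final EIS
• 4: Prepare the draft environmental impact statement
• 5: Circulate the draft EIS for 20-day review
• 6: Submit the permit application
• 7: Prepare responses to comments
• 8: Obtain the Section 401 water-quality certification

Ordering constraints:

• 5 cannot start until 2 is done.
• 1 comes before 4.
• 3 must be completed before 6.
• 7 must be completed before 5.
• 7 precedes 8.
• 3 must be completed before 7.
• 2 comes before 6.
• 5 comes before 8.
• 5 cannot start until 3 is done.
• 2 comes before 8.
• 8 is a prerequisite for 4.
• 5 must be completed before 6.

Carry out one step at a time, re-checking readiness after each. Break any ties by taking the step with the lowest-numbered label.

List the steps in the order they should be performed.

1 2 3 7 5 6 8 4

1, 2 and 3 have no prerequisites; 1 has the earlier label, so 1 is first.
2 and 3 are both available; 2 has the earlier label → 2.
3 is the only step now ready → 3.
7 needed 3, now all done → 7.
5 is the only step now ready → 5.
Now 6 and 8 have their prerequisites met. 6 has the earlier label, so 6 next.
Next only 8 has its prerequisites met → 8.
4 is the only step now ready → 4.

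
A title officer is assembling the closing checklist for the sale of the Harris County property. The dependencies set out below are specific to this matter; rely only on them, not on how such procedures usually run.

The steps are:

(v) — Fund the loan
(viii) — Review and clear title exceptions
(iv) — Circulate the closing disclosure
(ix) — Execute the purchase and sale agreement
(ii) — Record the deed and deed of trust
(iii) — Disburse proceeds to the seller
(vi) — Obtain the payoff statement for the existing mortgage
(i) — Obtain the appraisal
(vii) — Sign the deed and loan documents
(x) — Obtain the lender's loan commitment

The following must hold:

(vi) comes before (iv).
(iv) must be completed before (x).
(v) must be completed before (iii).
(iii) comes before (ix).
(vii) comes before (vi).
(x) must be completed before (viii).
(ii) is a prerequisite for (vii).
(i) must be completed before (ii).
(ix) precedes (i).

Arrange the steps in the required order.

(v) is the only step with nothing outstanding, so it goes first.
That leaves (iii) as the only ready step → (iii).
(ix) needed (iii), now all done → (ix).
That leaves (i) as the only ready step → (i).
Next only (ii) has its prerequisites met → (ii).
That leaves (vii) as the only ready step → (vii).
(vi) needed (vii), now all done → (vi).
Next only (iv) has its prerequisites met → (iv).
(x) needed (iv), now all done → (x).
Next only (viii) has its prerequisites met → (viii).

(v), (iii), (ix), (i), (ii), (vii), (vi), (iv), (x), (viii)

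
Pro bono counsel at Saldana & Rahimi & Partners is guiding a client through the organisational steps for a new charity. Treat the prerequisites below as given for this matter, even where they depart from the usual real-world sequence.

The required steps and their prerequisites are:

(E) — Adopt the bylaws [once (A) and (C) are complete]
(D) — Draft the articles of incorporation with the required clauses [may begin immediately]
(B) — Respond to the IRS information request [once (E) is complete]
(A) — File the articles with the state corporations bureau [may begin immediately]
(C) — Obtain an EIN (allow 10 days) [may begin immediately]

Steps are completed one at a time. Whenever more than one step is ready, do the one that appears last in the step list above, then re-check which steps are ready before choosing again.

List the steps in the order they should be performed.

(C), (A), (D), (E), (B)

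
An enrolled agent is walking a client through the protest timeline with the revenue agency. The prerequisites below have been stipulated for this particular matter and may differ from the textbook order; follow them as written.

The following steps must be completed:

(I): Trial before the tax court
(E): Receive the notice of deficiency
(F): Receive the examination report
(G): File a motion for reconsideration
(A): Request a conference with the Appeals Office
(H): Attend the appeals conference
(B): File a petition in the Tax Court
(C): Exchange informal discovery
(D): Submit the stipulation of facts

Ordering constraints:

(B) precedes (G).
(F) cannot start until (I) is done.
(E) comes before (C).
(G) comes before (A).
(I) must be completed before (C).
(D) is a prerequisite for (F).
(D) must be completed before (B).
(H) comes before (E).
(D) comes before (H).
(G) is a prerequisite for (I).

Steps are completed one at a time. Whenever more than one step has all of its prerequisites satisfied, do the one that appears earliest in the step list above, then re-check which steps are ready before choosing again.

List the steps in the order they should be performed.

(D) → (H) → (E) → (B) → (G) → (I) → (F) → (A) → (C)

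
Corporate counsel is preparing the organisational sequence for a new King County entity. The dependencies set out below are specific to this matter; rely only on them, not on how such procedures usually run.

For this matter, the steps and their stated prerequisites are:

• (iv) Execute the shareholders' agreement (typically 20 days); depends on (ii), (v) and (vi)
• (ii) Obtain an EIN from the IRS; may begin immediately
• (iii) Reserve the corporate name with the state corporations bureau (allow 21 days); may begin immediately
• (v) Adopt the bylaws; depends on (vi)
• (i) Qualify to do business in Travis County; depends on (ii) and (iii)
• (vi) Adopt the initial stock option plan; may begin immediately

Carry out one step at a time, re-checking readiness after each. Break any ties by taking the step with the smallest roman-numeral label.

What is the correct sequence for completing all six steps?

(ii), (iii) and (vi) have no prerequisites; (ii) has the earlier label, so (ii) is first.
Now (iii) and (vi) have their prerequisites met. (iii) has the earlier label, so (iii) next.
(i) now also ready, so the ready set is {(i), (vi)}; (i) has the earlier label → (i).
(vi) is the only step now ready → (vi).
(v) needed (vi), now all done → (v).
That leaves (iv) as the only ready step → (iv).

(ii) → (iii) → (i) → (vi) → (v) → (iv)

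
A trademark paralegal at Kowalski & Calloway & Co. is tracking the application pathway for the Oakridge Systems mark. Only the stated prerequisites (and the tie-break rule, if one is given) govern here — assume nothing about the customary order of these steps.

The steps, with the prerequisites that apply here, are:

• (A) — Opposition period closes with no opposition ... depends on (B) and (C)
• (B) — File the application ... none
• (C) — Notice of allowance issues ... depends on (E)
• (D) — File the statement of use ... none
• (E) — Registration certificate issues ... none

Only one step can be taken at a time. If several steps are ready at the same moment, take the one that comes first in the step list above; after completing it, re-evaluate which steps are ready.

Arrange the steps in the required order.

(B), (D), (E), (C), (A)

Nothing is required for (B), (D) and (E). (B) is listed earlier → (B) first.
(D) and (E) are both available; (D) is listed earlier → (D).
That leaves (E) as the only ready step → (E).
(C) needed (E), now all done → (C).
Next only (A) has its prerequisites met → (A).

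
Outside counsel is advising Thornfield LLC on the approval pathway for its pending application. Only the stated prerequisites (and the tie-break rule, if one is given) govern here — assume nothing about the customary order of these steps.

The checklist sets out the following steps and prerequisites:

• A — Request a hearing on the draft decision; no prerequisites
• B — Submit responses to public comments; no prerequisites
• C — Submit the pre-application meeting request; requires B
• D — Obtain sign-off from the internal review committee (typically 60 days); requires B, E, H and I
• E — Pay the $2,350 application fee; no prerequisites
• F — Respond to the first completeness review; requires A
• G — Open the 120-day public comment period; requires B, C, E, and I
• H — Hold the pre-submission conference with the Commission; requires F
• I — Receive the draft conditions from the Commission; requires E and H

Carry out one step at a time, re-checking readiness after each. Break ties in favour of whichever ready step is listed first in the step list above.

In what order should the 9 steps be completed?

A B C E F H I D G

Nothing is required for A, B and E. A is listed earlier → A first.
Now B, E and F have their prerequisites met. B is listed earlier, so B next.
Now C, E and F have their prerequisites met. C is listed earlier, so C next.
Now E and F have their prerequisites met. E is listed earlier, so E next.
F is the only step now ready → F.
H needed F, now all done → H.
I is the only step now ready → I.
D and G are both available; D is listed earlier → D.
That leaves G as the only ready step → G.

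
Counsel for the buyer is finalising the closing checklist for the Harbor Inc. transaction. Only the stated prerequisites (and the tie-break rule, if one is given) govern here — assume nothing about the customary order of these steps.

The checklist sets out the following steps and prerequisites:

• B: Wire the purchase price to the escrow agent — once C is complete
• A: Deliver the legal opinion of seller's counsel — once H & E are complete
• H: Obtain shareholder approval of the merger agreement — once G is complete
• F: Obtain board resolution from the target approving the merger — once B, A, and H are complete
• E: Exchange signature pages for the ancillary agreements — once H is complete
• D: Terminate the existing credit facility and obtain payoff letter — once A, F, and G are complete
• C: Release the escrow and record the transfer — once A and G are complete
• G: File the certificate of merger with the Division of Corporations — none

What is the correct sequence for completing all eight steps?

G H E A C B F D

Only G has no prerequisites, so it is first.
H needed G, now all done → H.
E needed H, now all done → E.
A is the only step now ready → A.
That leaves C as the only ready step → C.
B needed C, now all done → B.
F needed B, A and H, now all done → F.
Next only D has its prerequisites met → D.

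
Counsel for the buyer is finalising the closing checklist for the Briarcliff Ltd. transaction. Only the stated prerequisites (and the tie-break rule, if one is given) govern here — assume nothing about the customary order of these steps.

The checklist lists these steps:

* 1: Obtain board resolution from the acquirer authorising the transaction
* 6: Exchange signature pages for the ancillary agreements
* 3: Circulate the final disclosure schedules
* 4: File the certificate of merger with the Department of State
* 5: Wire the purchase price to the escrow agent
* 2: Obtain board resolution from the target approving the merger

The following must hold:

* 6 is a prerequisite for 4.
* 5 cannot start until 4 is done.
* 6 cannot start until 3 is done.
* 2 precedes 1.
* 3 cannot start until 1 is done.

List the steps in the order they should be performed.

2 → 1 → 3 → 6 → 4 → 5

2 is the only step with nothing outstanding, so it goes first.
1 is the only step now ready → 1.
That leaves 3 as the only ready step → 3.
6 is the only step now ready → 6.
Next only 4 has its prerequisites met → 4.
5 needed 4, now all done → 5.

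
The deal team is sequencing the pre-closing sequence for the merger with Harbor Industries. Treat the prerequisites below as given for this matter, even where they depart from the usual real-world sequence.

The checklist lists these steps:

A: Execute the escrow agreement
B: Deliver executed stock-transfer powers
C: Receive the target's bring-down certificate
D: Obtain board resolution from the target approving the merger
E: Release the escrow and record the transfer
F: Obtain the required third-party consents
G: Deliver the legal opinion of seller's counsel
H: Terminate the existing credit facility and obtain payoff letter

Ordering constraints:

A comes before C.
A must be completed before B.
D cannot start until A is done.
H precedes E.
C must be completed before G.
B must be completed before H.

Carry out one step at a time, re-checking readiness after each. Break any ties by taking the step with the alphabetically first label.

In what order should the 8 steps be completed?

Nothing is required for A and F. A has the earlier label → A first.
B, C and D now also ready, so the ready set is {B, C, D, F}; B has the earlier label → B.
Ready: C, D, F and H. C has the earlier label → C.
G now also ready, so the ready set is {D, F, G, H}; D has the earlier label → D.
Ready: F, G and H. F has the earlier label → F.
G and H are both available; G has the earlier label → G.
H is the only step now ready → H.
E needed H, now all done → E.

A B C D F G H E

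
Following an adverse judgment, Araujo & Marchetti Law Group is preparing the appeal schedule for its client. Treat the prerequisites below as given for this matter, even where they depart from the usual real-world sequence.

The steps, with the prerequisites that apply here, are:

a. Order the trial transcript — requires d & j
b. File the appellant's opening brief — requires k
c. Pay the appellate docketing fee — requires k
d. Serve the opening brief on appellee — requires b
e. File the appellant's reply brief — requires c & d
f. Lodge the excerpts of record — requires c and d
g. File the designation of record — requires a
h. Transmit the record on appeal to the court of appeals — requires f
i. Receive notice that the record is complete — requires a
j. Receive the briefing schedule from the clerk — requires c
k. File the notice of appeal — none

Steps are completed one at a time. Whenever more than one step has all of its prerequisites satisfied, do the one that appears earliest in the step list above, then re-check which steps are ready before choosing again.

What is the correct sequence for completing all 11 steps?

k → b → c → d → e → f → h → j → a → g → i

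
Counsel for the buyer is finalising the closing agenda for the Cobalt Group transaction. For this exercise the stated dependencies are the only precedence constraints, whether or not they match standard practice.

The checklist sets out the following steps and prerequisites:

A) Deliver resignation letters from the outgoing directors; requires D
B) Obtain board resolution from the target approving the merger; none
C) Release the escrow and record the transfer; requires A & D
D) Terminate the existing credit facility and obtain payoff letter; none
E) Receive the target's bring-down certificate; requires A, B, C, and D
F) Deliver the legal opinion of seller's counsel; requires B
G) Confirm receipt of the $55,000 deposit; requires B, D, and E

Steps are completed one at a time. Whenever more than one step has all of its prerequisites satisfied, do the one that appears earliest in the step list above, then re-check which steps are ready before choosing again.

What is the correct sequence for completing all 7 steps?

B D A C E F G

Nothing is required for B and D. B is listed earlier → B first.
Now D and F have their prerequisites met. D is listed earlier, so D next.
A now also ready, so the ready set is {A, F}; A is listed earlier → A.
C and F are both available; C is listed earlier → C.
E and F are both available; E is listed earlier → E.
G now also ready, so the ready set is {F, G}; F is listed earlier → F.
G needed B, D and E, now all done → G.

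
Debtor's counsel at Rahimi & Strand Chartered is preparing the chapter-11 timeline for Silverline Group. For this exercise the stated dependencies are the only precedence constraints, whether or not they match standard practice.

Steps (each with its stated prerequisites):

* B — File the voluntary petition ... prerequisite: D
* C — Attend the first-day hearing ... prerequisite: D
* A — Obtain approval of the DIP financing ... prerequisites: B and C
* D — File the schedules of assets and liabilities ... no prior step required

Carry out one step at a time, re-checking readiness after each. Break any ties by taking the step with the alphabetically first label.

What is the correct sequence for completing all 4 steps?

D B C A

Only D has no prerequisites, so it is first.
Ready: B and C. B has the earlier label → B.
That leaves C as the only ready step → C.
A needed B and C, now all done → A.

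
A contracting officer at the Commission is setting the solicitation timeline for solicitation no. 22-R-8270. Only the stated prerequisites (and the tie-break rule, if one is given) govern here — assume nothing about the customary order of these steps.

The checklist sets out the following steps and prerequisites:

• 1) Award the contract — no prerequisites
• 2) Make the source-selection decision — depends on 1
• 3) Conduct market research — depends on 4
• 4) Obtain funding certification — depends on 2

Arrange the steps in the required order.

1 has no prerequisites → 1 first.
2 is the only step now ready → 2.
4 is the only step now ready → 4.
3 is the only step now ready → 3.

1, 2, 4, 3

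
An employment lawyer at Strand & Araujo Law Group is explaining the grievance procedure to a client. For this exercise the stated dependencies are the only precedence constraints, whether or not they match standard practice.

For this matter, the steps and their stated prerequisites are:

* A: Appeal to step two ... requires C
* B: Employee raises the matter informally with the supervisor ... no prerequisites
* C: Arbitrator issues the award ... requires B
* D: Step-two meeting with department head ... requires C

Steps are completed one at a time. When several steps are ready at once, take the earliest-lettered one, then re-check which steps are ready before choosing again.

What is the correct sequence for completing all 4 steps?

Only B has no prerequisites, so it is first.
C needed B, now all done → C.
Now A and D have their prerequisites met. A has the earlier label, so A next.
Next only D has its prerequisites met → D.

B → C → A → D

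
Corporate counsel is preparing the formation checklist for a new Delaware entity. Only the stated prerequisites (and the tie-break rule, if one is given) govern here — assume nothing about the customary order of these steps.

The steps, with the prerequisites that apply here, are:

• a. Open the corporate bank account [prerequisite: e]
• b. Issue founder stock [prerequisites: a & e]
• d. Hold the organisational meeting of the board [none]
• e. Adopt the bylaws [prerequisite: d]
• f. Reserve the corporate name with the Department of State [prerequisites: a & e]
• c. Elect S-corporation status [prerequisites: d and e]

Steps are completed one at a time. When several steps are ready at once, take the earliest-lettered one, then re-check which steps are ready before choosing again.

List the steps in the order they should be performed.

d has no prerequisites → d first.
That leaves e as the only ready step → e.
Ready: a and c. a has the earlier label → a.
Now b, c and f have their prerequisites met. b has the earlier label, so b next.
c and f are both available; c has the earlier label → c.
That leaves f as the only ready step → f.

d, e, a, b, c, f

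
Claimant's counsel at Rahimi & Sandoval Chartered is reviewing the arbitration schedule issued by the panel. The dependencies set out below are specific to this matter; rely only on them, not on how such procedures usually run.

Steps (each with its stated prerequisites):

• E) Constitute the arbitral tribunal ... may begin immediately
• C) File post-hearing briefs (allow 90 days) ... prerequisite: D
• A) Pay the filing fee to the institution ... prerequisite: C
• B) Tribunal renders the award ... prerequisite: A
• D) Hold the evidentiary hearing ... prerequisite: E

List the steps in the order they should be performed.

E is the only step with nothing outstanding, so it goes first.
Next only D has its prerequisites met → D.
That leaves C as the only ready step → C.
A needed C, now all done → A.
That leaves B as the only ready step → B.

E, D, C, A, B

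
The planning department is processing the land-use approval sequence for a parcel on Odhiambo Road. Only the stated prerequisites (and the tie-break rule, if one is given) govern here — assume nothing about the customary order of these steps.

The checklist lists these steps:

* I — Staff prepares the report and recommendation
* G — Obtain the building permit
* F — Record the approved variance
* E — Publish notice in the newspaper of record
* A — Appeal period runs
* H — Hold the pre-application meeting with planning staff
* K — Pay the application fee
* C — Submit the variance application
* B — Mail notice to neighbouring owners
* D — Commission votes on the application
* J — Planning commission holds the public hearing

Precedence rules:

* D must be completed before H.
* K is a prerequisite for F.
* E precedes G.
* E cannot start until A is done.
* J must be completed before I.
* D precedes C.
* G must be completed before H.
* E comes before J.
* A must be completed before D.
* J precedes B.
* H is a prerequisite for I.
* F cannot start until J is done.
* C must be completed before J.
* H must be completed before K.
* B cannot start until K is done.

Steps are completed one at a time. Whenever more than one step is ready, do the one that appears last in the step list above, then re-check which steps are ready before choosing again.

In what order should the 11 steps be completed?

A → D → C → E → J → G → H → K → B → F → I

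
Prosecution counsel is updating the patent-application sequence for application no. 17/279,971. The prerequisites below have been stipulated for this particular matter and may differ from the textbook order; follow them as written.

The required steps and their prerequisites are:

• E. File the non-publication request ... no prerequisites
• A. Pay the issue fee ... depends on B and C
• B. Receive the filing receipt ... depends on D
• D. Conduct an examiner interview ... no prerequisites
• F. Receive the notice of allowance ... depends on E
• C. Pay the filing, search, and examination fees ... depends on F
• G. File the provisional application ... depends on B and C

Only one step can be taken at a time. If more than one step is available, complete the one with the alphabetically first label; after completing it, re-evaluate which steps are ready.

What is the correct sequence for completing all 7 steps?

D → B → E → F → C → A → G

D and E have no prerequisites; D has the earlier label, so D is first.
B now also ready, so the ready set is {B, E}; B has the earlier label → B.
E is the only step now ready → E.
Next only F has its prerequisites met → F.
C is the only step now ready → C.
Now A and G have their prerequisites met. A has the earlier label, so A next.
That leaves G as the only ready step → G.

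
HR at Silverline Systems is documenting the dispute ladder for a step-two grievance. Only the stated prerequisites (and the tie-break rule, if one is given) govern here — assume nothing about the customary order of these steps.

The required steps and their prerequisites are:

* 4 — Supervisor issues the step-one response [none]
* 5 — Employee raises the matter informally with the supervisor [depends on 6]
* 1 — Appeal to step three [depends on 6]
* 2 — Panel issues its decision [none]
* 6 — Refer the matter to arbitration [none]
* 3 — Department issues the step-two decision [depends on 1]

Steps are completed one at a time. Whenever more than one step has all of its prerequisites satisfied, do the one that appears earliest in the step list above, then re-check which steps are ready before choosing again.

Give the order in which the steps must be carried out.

4, 2, 6, 5, 1, 3

Nothing is required for 4, 2 and 6. 4 is listed earlier → 4 first.
2 and 6 are both available; 2 is listed earlier → 2.
That leaves 6 as the only ready step → 6.
5 and 1 are both available; 5 is listed earlier → 5.
1 is the only step now ready → 1.
3 needed 1, now all done → 3.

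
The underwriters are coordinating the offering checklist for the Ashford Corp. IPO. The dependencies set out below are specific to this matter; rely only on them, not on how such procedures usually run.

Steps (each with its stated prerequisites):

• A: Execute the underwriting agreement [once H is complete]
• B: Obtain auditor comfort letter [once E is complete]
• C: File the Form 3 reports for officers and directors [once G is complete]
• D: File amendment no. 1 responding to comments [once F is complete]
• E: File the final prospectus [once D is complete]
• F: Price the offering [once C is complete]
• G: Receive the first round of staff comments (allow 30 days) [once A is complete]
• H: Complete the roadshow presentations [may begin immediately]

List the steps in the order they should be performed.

H has no prerequisites → H first.
A is the only step now ready → A.
That leaves G as the only ready step → G.
C is the only step now ready → C.
That leaves F as the only ready step → F.
That leaves D as the only ready step → D.
E needed D, now all done → E.
B needed E, now all done → B.

H, A, G, C, F, D, E, B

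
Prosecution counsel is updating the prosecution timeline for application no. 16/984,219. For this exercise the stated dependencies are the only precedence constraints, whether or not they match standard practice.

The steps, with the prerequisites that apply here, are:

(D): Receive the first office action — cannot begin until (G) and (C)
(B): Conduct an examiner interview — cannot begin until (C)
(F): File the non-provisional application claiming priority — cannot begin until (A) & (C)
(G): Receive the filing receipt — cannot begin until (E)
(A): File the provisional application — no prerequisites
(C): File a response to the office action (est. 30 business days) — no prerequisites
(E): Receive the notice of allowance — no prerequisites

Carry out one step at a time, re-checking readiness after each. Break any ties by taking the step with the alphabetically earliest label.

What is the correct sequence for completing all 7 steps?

Nothing is required for (A), (C) and (E). (A) has the earlier label → (A) first.
Now (C) and (E) have their prerequisites met. (C) has the earlier label, so (C) next.
Ready: (B), (E) and (F). (B) has the earlier label → (B).
(E) and (F) are both available; (E) has the earlier label → (E).
(F) and (G) are both available; (F) has the earlier label → (F).
(G) is the only step now ready → (G).
(D) needed (C) and (G), now all done → (D).

(A), (C), (B), (E), (F), (G), (D)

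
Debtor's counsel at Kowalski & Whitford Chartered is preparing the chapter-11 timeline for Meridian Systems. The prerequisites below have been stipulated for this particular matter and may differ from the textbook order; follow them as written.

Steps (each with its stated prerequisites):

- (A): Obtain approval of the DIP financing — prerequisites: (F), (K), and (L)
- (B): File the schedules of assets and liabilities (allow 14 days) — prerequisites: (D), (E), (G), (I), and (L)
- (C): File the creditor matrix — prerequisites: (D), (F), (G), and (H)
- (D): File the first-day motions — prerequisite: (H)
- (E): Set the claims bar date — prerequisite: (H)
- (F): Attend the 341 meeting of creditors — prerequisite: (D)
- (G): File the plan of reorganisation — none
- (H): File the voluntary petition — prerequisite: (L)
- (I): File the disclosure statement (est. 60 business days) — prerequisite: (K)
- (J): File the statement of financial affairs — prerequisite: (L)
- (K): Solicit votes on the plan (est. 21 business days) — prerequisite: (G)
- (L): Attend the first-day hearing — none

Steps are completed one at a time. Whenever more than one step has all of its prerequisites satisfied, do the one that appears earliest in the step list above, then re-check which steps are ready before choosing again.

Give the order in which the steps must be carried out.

Nothing is required for (G) and (L). (G) is listed earlier → (G) first.
(K) now also ready, so the ready set is {(K), (L)}; (K) is listed earlier → (K).
(I) now also ready, so the ready set is {(I), (L)}; (I) is listed earlier → (I).
(L) is the only step now ready → (L).
Ready: (H) and (J). (H) is listed earlier → (H).
(D) and (E) now also ready, so the ready set is {(D), (E), (J)}; (D) is listed earlier → (D).
(F) now also ready, so the ready set is {(E), (F), (J)}; (E) is listed earlier → (E).
(B) now also ready, so the ready set is {(B), (F), (J)}; (B) is listed earlier → (B).
(F) and (J) are both available; (F) is listed earlier → (F).
(A) and (C) now also ready, so the ready set is {(A), (C), (J)}; (A) is listed earlier → (A).
(C) and (J) are both available; (C) is listed earlier → (C).
(J) needed (L), now all done → (J).

(G) → (K) → (I) → (L) → (H) → (D) → (E) → (B) → (F) → (A) → (C) → (J)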